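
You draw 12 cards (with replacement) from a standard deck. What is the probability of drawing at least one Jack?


P(not a Jack) = 48/52 = 12/13
P(none in 12 draws) = (12/13)^12 = 8916100448256/23298085122481
P(≥1 Jack) = 1 - 8916100448256/23298085122481 = 14381984674225/23298085122481

P = 14381984674225/23298085122481 ≈ 61.73%


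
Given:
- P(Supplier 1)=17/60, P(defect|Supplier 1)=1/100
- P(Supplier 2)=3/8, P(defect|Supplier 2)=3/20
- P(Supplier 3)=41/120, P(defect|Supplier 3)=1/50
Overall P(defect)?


P(B) = Σ P(B|Aᵢ)×P(Aᵢ)
  1/100×17/60 = 17/6000
  3/20×3/8 = 9/160
  1/50×41/120 = 41/6000
Sum = 791/12000

P(defect) = 791/12000 ≈ 6.59%


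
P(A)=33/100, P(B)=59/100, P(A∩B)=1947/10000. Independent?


P(A)×P(B) = 1947/10000
P(A∩B) = 1947/10000
Equal ✓ → Independent

Yes, independent


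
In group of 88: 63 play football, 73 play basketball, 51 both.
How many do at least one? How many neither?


|A∪B| = 63+73-51 = 85
Neither = 88-85 = 3

At least one: 85; Neither: 3


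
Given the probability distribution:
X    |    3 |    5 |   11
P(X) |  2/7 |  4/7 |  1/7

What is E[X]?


E[X] = Σ x·P(X=x)
= (3)×(2/7) + (5)×(4/7) + (11)×(1/7)
= 37/7

E[X] = 37/7


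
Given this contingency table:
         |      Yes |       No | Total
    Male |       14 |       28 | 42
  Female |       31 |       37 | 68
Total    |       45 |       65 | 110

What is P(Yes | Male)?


P(Yes | Male) = 14/(14+28) = 14/42 = 1/3

P(Yes|Male) = 1/3 ≈ 33.33%


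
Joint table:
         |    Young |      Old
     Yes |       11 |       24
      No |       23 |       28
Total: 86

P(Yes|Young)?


P(Yes|Young) = 11/(11+23) = 11/34

P = 11/34 ≈ 32.35%


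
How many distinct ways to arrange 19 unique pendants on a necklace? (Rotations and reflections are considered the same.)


Free circular arrangements: rotations and reflections both identified.
(n-1)!/2 = 18!/2 = 6402373705728000/2 = 3201186852864000

3201186852864000


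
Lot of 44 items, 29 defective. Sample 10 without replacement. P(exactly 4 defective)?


Hypergeometric: C(29,4)×C(15,6)/C(44,10)
= 23751×5005/2481256778 = 118755/2478778

P(X=4) = 118755/2478778 ≈ 4.79%


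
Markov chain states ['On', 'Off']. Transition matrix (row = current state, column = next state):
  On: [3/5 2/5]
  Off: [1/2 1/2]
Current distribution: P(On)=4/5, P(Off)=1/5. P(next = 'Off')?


P(next=Off) = Σᵢ P(now=i)×P(i→Off)
= 4/5×2/5 + 1/5×1/2
= 8/25 + 1/10 = 21/50

P = 21/50 ≈ 0.4200


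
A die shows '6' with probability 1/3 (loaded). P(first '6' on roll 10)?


Geometric: P(X=10) = (1-p)^(k-1)×p = (2/3)^9×1/3 = 512/59049

P(X=10) = 512/59049 ≈ 0.87%


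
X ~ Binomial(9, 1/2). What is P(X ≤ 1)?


P(X ≤ 1) = Σ P(X=i) for i=0..1
P(X=0) = 1/512
P(X=1) = 9/512
Sum = 5/256

P(X ≤ 1) = 5/256 ≈ 1.95%


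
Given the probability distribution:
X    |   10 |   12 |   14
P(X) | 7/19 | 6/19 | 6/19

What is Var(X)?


E[X] = 226/19
E[X²] = 2740/19
Var(X) = E[X²] - (E[X])² = 2740/19 - 51076/361 = 984/361

Var(X) = 984/361 ≈ 2.7258


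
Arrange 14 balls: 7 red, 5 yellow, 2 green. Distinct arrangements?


14!/(7!×5!×2!) = 72072

72072


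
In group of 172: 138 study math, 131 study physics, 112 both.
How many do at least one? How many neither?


|A∪B| = 138+131-112 = 157
Neither = 172-157 = 15

At least one: 157; Neither: 15


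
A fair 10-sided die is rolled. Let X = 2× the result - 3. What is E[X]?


E[die] = (1+10)/2 = 11/2
E[X] = 2×11/2 - 3 = 8

E[X] = 8


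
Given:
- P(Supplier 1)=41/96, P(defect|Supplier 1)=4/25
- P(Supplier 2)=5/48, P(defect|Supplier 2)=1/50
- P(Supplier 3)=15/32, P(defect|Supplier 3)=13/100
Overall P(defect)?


P(B) = Σ P(B|Aᵢ)×P(Aᵢ)
  4/25×41/96 = 41/600
  1/50×5/48 = 1/480
  13/100×15/32 = 39/640
Sum = 1261/9600

P(defect) = 1261/9600 ≈ 13.14%


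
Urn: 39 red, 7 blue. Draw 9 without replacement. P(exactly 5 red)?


Hypergeometric: C(39,5)×C(7,4)/C(46,9)
= 575757×35/1101716330 = 16317/892078

P(X=5) = 16317/892078 ≈ 1.83%


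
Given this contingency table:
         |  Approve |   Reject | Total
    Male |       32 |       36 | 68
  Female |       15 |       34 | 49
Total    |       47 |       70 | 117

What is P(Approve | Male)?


P(Approve | Male) = 32/(32+36) = 32/68 = 8/17

P(Approve|Male) = 8/17 ≈ 47.06%


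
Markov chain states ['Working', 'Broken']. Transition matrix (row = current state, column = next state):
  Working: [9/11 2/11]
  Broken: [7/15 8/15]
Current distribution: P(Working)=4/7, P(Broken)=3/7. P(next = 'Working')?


P(next=Working) = Σᵢ P(now=i)×P(i→Working)
= 4/7×9/11 + 3/7×7/15
= 36/77 + 1/5 = 257/385

P = 257/385 ≈ 0.6675


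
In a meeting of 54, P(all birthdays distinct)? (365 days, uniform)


P(all different) = Π(365-i)/365 for i=0..53
= (365/365)×(364/365)×...×(312/365)
= 0.016123

P ≈ 0.0161 ≈ 1.61%


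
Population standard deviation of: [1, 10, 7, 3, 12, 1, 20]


Mean = 54/7
  (1-54/7)²=2209/49
  (10-54/7)²=256/49
  (7-54/7)²=25/49
  (3-54/7)²=1089/49
  (12-54/7)²=900/49
  (1-54/7)²=2209/49
  (20-54/7)²=7396/49
Σ(x-μ)² = 2012/7
σ² = (2012/7)/7 = 2012/49

σ = √(2012/49) ≈ 6.4079


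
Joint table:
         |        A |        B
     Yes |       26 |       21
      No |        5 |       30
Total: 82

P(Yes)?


P(Yes) = (26+21)/82 = 47/82

P(Yes) = 47/82 ≈ 57.32%


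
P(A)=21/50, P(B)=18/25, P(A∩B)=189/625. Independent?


P(A)×P(B) = 189/625
P(A∩B) = 189/625
Equal ✓ → Independent

Yes, independent


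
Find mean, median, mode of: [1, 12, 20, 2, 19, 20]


Sorted: [1, 2, 12, 19, 20, 20]
Mean = 74/6 = 37/3
Median = 31/2
Freq: {1: 1, 12: 1, 20: 2, 2: 1, 19: 1}
Mode: [20]

Mean=37/3, Median=31/2, Mode=20


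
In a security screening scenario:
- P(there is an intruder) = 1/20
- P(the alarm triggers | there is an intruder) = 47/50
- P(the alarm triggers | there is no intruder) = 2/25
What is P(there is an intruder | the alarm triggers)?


Using Bayes' theorem:
P(A|B) = P(B|A)·P(A) / P(B)

P(the alarm triggers) = 47/50 × 1/20 + 2/25 × 19/20
= 47/1000 + 19/250 = 123/1000

P(there is an intruder|the alarm triggers) = (47/1000) / (123/1000) = 47/123

P(there is an intruder|the alarm triggers) = 47/123 ≈ 38.21%


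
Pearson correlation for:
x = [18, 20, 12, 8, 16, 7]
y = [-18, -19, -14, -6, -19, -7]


n=6, Σx=81, Σy=-83, Σxy=-1273, Σx²=1237, Σy²=1327
r = (6×(-1273) - 81×(-83))/√((6×1237 - 81²)(6×1327 - (-83)²))
= -915/√(861×1073) = -915/√923853 ≈ -915/961.1727 ≈ -0.9520

r ≈ -0.9520


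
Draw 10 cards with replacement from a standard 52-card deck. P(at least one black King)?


P(not a black King) = 50/52 = 25/26
P(none in 10 draws) = (25/26)^10 = 95367431640625/141167095653376
P(≥1 black King) = 1 - 95367431640625/141167095653376 = 45799664012751/141167095653376

P = 45799664012751/141167095653376 ≈ 32.44%


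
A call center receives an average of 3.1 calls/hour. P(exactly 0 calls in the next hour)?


Poisson(λ=3.1): P(X=0) = e^(-λ)×λ^k/k!
= e^(-3.1) × 3.1^0 / 0!
≈ 0.04504920239 × 1 / 1 ≈ 0.045049

P(X=0) ≈ 0.045049 ≈ 4.50%


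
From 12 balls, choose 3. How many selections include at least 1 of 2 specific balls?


Complement: C(12,3) - C(10,3) = 220 - 120 = 100

100


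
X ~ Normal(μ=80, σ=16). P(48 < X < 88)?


z₁=(48-80)/16=-2.0, z₂=(88-80)/16=0.5
P = Φ(0.5) - Φ(-2.0) = 0.691462 - 0.022750 = 0.668712 ≈ 0.6687

P(48 < X < 88) ≈ 0.6687


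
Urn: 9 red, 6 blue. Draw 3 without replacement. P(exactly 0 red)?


Hypergeometric: C(9,0)×C(6,3)/C(15,3)
= 1×20/455 = 4/91

P(X=0) = 4/91 ≈ 4.40%


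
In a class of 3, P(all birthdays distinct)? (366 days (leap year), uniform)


P(all different) = Π(366-i)/366 for i=0..2
= (366/366)×(365/366)×...×(364/366)
= 0.991818

P ≈ 0.9918 ≈ 99.18%


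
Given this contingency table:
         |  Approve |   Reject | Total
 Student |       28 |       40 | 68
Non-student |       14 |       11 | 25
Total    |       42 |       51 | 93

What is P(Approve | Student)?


P(Approve | Student) = 28/(28+40) = 28/68 = 7/17

P(Approve|Student) = 7/17 ≈ 41.18%


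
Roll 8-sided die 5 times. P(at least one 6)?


P(no 6)^5 = (7/8)^5 = 16807/32768
P(≥1) = 1 - 16807/32768 = 15961/32768

P = 15961/32768 ≈ 48.71%


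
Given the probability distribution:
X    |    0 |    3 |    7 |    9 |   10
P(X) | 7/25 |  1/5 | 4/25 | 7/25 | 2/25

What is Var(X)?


E[X] = 126/25
E[X²] = 1008/25
Var(X) = E[X²] - (E[X])² = 1008/25 - 15876/625 = 9324/625

Var(X) = 9324/625 ≈ 14.9184


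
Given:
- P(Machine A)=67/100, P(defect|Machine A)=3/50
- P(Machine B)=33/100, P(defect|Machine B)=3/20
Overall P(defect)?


P(B) = Σ P(B|Aᵢ)×P(Aᵢ)
  3/50×67/100 = 201/5000
  3/20×33/100 = 99/2000
Sum = 897/10000

P(defect) = 897/10000 ≈ 8.97%


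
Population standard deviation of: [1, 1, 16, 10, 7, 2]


Mean = 37/6
  (1-37/6)²=961/36
  (1-37/6)²=961/36
  (16-37/6)²=3481/36
  (10-37/6)²=529/36
  (7-37/6)²=25/36
  (2-37/6)²=625/36
Σ(x-μ)² = 1097/6
σ² = (1097/6)/6 = 1097/36

σ = √(1097/36) ≈ 5.5202


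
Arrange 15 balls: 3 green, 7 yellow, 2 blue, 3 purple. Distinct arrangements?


15!/(3!×7!×2!×3!) = 3603600

3603600


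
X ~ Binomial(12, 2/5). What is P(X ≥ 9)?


P(X ≥ 9) = Σ P(X=i) for i=9..12
P(X=9) = 608256/48828125
P(X=10) = 608256/244140625
P(X=11) = 73728/244140625
P(X=12) = 4096/244140625
Sum = 745472/48828125

P(X ≥ 9) = 745472/48828125 ≈ 1.53%


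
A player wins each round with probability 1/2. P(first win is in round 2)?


Geometric: P(X=2) = (1-p)^(k-1)×p = (1/2)^1×1/2 = 1/4

P(X=2) = 1/4 ≈ 25.00%


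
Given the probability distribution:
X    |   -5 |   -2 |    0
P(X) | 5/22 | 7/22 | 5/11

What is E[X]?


E[X] = Σ x·P(X=x)
= (-5)×(5/22) + (-2)×(7/22) + (0)×(5/11)
= -39/22

E[X] = -39/22


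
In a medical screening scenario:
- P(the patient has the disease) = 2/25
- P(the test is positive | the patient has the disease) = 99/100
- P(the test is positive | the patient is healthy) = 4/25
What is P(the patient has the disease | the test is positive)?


Using Bayes' theorem:
P(A|B) = P(B|A)·P(A) / P(B)

P(the test is positive) = 99/100 × 2/25 + 4/25 × 23/25
= 99/1250 + 92/625 = 283/1250

P(the patient has the disease|the test is positive) = (99/1250) / (283/1250) = 99/283

P(the patient has the disease|the test is positive) = 99/283 ≈ 34.98%


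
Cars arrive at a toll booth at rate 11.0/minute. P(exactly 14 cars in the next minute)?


Poisson(λ=11.0): P(X=14) = e^(-λ)×λ^k/k!
= e^(-11.0) × 11.0^14 / 14!
≈ 1.670170079e-05 × 3.79749833583e+14 / 87178291200 ≈ 0.072753

P(X=14) ≈ 0.072753 ≈ 7.28%


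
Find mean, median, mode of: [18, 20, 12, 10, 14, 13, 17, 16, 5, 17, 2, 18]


Sorted: [2, 5, 10, 12, 13, 14, 16, 17, 17, 18, 18, 20]
Mean = 162/12 = 27/2
Median = 15
Freq: {18: 2, 20: 1, 12: 1, 10: 1, 14: 1, 13: 1, 17: 2, 16: 1, 5: 1, 2: 1}
Mode: [17, 18]

Mean=27/2, Median=15, Mode=[17, 18]


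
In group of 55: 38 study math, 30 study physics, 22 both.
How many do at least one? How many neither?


|A∪B| = 38+30-22 = 46
Neither = 55-46 = 9

At least one: 46; Neither: 9


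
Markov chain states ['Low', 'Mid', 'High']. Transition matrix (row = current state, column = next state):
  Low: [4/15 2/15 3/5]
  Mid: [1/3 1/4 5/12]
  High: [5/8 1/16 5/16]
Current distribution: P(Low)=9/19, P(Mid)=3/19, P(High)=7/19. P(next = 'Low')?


P(next=Low) = Σᵢ P(now=i)×P(i→Low)
= 9/19×4/15 + 3/19×1/3 + 7/19×5/8
= 12/95 + 1/19 + 35/152 = 311/760

P = 311/760 ≈ 0.4092


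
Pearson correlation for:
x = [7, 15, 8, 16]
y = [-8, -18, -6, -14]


n=4, Σx=46, Σy=-46, Σxy=-598, Σx²=594, Σy²=620
r = (4×(-598) - 46×(-46))/√((4×594 - 46²)(4×620 - (-46)²))
= -276/√(260×364) = -276/√94640 ≈ -276/307.6361 ≈ -0.8972

r ≈ -0.8972


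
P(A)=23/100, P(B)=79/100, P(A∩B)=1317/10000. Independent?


P(A)×P(B) = 1817/10000
P(A∩B) = 1317/10000
Not equal → NOT independent

No, not independent


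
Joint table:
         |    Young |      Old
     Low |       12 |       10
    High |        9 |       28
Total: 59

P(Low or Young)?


P(Low∨Young) = P(Low) + P(Young) - P(Low∧Young)
= (22 + 21 - 12)/59 = 31/59

P = 31/59 ≈ 52.54%


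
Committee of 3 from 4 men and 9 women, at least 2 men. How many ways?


Count by #men:
  2M,1W: C(4,2)×C(9,1)=54
  3M,0W: C(4,3)×C(9,0)=4
Total = 58

58


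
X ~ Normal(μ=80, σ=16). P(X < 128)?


z = (128-80)/16 = 3.0
P(Z < 3.0) = 0.9987

P(X < 128) ≈ 0.9987


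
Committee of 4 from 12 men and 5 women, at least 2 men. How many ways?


Count by #men:
  2M,2W: C(12,2)×C(5,2)=660
  3M,1W: C(12,3)×C(5,1)=1100
  4M,0W: C(12,4)×C(5,0)=495
Total = 2255

2255


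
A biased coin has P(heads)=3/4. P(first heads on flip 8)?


Geometric: P(X=8) = (1-p)^(k-1)×p = (1/4)^7×3/4 = 3/65536

P(X=8) = 3/65536 ≈ 0.00%


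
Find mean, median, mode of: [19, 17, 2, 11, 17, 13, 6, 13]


Sorted: [2, 6, 11, 13, 13, 17, 17, 19]
Mean = 98/8 = 49/4
Median = 13
Freq: {19: 1, 17: 2, 2: 1, 11: 1, 13: 2, 6: 1}
Mode: [13, 17]

Mean=49/4, Median=13, Mode=[13, 17]


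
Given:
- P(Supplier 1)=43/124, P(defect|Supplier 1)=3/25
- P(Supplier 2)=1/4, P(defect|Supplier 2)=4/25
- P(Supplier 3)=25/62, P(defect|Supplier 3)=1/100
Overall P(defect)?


P(B) = Σ P(B|Aᵢ)×P(Aᵢ)
  3/25×43/124 = 129/3100
  4/25×1/4 = 1/25
  1/100×25/62 = 1/248
Sum = 531/6200

P(defect) = 531/6200 ≈ 8.56%


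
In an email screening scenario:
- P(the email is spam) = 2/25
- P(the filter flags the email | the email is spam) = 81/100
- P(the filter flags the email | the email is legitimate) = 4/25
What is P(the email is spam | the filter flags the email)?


Using Bayes' theorem:
P(A|B) = P(B|A)·P(A) / P(B)

P(the filter flags the email) = 81/100 × 2/25 + 4/25 × 23/25
= 81/1250 + 92/625 = 53/250

P(the email is spam|the filter flags the email) = (81/1250) / (53/250) = 81/265

P(the email is spam|the filter flags the email) = 81/265 ≈ 30.57%


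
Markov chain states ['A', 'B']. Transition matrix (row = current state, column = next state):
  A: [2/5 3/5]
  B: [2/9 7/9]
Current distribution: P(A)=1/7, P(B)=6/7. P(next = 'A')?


P(next=A) = Σᵢ P(now=i)×P(i→A)
= 1/7×2/5 + 6/7×2/9
= 2/35 + 4/21 = 26/105

P = 26/105 ≈ 0.2476


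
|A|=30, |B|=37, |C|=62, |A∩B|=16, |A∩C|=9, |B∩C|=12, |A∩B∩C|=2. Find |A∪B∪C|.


|A∪B∪C| = 30+37+62-16-9-12+2 = 94

|A∪B∪C| = 94


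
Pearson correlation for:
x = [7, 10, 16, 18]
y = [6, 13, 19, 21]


n=4, Σx=51, Σy=59, Σxy=854, Σx²=729, Σy²=1007
r = (4×854 - 51×59)/√((4×729 - 51²)(4×1007 - 59²))
= 407/√(315×547) = 407/√172305 ≈ 407/415.0964 ≈ 0.9805

r ≈ 0.9805


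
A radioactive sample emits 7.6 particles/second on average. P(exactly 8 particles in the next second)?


Poisson(λ=7.6): P(X=8) = e^(-λ)×λ^k/k!
= e^(-7.6) × 7.6^8 / 8!
≈ 0.0005004514334 × 11130347.8745 / 40320 ≈ 0.138150

P(X=8) ≈ 0.138150 ≈ 13.81%


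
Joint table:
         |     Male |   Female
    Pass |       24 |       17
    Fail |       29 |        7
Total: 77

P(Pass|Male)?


P(Pass|Male) = 24/(24+29) = 24/53

P = 24/53 ≈ 45.28%


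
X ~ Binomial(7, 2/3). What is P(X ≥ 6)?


P(X ≥ 6) = Σ P(X=i) for i=6..7
P(X=6) = 448/2187
P(X=7) = 128/2187
Sum = 64/243

P(X ≥ 6) = 64/243 ≈ 26.34%


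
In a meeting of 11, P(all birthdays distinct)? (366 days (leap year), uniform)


P(all different) = Π(366-i)/366 for i=0..10
= (366/366)×(365/366)×...×(356/366)
= 0.859219

P ≈ 0.8592 ≈ 85.92%


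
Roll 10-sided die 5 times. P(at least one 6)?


P(no 6)^5 = (9/10)^5 = 59049/100000
P(≥1) = 1 - 59049/100000 = 40951/100000

P = 40951/100000 ≈ 40.95%


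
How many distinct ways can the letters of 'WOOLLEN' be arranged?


Letters: 7, freq: {'W': 1, 'O': 2, 'L': 2, 'E': 1, 'N': 1}
7!/(1!×2!×2!×1!×1!) = 5040/4 = 1260

1260


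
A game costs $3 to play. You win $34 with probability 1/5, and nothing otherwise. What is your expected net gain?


E[gain] = (34-3)×1/5 + (-3)×4/5
= 31/5 - 12/5 = 19/5

Expected net gain = $19/5 ≈ $3.80


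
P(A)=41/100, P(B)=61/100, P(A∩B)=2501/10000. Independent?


P(A)×P(B) = 2501/10000
P(A∩B) = 2501/10000
Equal ✓ → Independent

Yes, independent


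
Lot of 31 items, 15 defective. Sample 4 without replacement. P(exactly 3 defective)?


Hypergeometric: C(15,3)×C(16,1)/C(31,4)
= 455×16/31465 = 208/899

P(X=3) = 208/899 ≈ 23.14%


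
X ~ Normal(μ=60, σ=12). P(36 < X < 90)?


z₁=(36-60)/12=-2.0, z₂=(90-60)/12=2.5
P = Φ(2.5) - Φ(-2.0) = 0.993790 - 0.022750 = 0.971040 ≈ 0.9710

P(36 < X < 90) ≈ 0.9710


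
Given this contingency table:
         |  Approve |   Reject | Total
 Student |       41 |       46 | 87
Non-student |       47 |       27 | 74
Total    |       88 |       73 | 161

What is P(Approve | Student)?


P(Approve | Student) = 41/(41+46) = 41/87

P(Approve|Student) = 41/87 ≈ 47.13%


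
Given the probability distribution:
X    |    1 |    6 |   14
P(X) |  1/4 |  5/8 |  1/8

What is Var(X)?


E[X] = 23/4
E[X²] = 189/4
Var(X) = E[X²] - (E[X])² = 189/4 - 529/16 = 227/16

Var(X) = 227/16 ≈ 14.1875


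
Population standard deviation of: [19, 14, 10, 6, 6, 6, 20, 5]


Mean = 86/8 = 43/4
  (19-43/4)²=1089/16
  (14-43/4)²=169/16
  (10-43/4)²=9/16
  (6-43/4)²=361/16
  (6-43/4)²=361/16
  (6-43/4)²=361/16
  (20-43/4)²=1369/16
  (5-43/4)²=529/16
Σ(x-μ)² = 531/2
σ² = (531/2)/8 = 531/16

σ = √(531/16) ≈ 5.7609


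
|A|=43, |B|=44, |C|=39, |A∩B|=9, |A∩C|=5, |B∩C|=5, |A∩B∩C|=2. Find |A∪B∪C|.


|A∪B∪C| = 43+44+39-9-5-5+2 = 109

|A∪B∪C| = 109


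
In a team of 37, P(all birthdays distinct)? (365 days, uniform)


P(all different) = Π(365-i)/365 for i=0..36
= (365/365)×(364/365)×...×(329/365)
= 0.151266

P ≈ 0.1513 ≈ 15.13%


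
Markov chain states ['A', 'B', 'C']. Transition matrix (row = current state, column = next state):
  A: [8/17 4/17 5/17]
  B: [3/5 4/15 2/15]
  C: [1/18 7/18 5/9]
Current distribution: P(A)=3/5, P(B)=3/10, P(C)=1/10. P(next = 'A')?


P(next=A) = Σᵢ P(now=i)×P(i→A)
= 3/5×8/17 + 3/10×3/5 + 1/10×1/18
= 24/85 + 9/50 + 1/180 = 7159/15300

P = 7159/15300 ≈ 0.4679


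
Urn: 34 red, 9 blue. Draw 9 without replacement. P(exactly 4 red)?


Hypergeometric: C(34,4)×C(9,5)/C(43,9)
= 46376×126/563921995 = 834768/80560285

P(X=4) = 834768/80560285 ≈ 1.04%


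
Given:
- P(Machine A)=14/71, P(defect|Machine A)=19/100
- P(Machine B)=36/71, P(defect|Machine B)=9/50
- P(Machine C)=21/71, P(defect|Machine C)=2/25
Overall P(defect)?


P(B) = Σ P(B|Aᵢ)×P(Aᵢ)
  19/100×14/71 = 133/3550
  9/50×36/71 = 162/1775
  2/25×21/71 = 42/1775
Sum = 541/3550

P(defect) = 541/3550 ≈ 15.24%


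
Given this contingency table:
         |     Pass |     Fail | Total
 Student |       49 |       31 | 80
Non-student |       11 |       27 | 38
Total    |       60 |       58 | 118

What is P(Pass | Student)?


P(Pass | Student) = 49/(49+31) = 49/80

P(Pass|Student) = 49/80 ≈ 61.25%


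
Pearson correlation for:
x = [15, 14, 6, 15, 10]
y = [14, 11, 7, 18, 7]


n=5, Σx=60, Σy=57, Σxy=746, Σx²=782, Σy²=739
r = (5×746 - 60×57)/√((5×782 - 60²)(5×739 - 57²))
= 310/√(310×446) = 310/√138260 ≈ 310/371.8333 ≈ 0.8337

r ≈ 0.8337


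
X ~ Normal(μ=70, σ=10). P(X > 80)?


z = (80-70)/10 = 1.0
P(X > 80) = 1 - P(Z ≤ 1.0) = 1 - 0.8413 = 0.1587

P(X > 80) ≈ 0.1587


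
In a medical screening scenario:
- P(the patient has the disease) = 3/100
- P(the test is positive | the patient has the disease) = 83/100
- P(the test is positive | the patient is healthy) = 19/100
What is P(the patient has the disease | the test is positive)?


Using Bayes' theorem:
P(A|B) = P(B|A)·P(A) / P(B)

P(the test is positive) = 83/100 × 3/100 + 19/100 × 97/100
= 249/10000 + 1843/10000 = 523/2500

P(the patient has the disease|the test is positive) = (249/10000) / (523/2500) = 249/2092

P(the patient has the disease|the test is positive) = 249/2092 ≈ 11.90%


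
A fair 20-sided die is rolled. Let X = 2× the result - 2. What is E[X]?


E[die] = (1+20)/2 = 21/2
E[X] = 2×21/2 - 2 = 19

E[X] = 19


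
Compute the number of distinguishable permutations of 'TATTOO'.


Letters: 6, freq: {'T': 3, 'A': 1, 'O': 2}
6!/(3!×1!×2!) = 720/12 = 60

60


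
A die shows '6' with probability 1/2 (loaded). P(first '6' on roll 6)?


Geometric: P(X=6) = (1-p)^(k-1)×p = (1/2)^5×1/2 = 1/64

P(X=6) = 1/64 ≈ 1.56%


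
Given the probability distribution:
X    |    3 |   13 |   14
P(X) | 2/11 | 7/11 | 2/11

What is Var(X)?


E[X] = 125/11
E[X²] = 1593/11
Var(X) = E[X²] - (E[X])² = 1593/11 - 15625/121 = 1898/121

Var(X) = 1898/121 ≈ 15.6860


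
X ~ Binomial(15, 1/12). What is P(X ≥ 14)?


P(X ≥ 14) = Σ P(X=i) for i=14..15
P(X=14) = 55/5135673858195456
P(X=15) = 1/15407021574586368
Sum = 83/7703510787293184

P(X ≥ 14) = 83/7703510787293184 ≈ 0.00%


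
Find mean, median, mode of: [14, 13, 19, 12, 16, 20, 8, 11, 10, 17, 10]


Sorted: [8, 10, 10, 11, 12, 13, 14, 16, 17, 19, 20]
Mean = 150/11
Median = 13
Freq: {14: 1, 13: 1, 19: 1, 12: 1, 16: 1, 20: 1, 8: 1, 11: 1, 10: 2, 17: 1}
Mode: [10]

Mean=150/11, Median=13, Mode=10


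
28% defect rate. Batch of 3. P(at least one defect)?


P(all good) = (18/25)^3 = 5832/15625
P(≥1 defect) = 9793/15625

P = 9793/15625 ≈ 62.68%


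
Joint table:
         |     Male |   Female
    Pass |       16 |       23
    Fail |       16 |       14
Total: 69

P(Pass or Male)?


P(Pass∨Male) = P(Pass) + P(Male) - P(Pass∧Male)
= (39 + 32 - 16)/69 = 55/69

P = 55/69 ≈ 79.71%


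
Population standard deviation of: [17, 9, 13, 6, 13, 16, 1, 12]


Mean = 87/8
  (17-87/8)²=2401/64
  (9-87/8)²=225/64
  (13-87/8)²=289/64
  (6-87/8)²=1521/64
  (13-87/8)²=289/64
  (16-87/8)²=1681/64
  (1-87/8)²=6241/64
  (12-87/8)²=81/64
Σ(x-μ)² = 1591/8
σ² = (1591/8)/8 = 1591/64

σ = √(1591/64) ≈ 4.9859


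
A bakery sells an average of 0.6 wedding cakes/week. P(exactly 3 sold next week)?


Poisson(λ=0.6): P(X=3) = e^(-λ)×λ^k/k!
= e^(-0.6) × 0.6^3 / 3!
≈ 0.5488116361 × 0.216 / 6 ≈ 0.019757

P(X=3) ≈ 0.019757 ≈ 1.98%


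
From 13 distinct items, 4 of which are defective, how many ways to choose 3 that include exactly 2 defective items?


Choose 2 of the 4 defective items and 1 of the other 9 items:
C(4,2)×C(9,1) = 6×9 = 54

54


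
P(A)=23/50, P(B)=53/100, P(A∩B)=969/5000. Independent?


P(A)×P(B) = 1219/5000
P(A∩B) = 969/5000
Not equal → NOT independent

No, not independent


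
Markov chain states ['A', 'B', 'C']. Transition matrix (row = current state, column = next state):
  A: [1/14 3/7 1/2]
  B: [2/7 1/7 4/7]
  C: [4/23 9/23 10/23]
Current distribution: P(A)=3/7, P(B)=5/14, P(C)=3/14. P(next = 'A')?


P(next=A) = Σᵢ P(now=i)×P(i→A)
= 3/7×1/14 + 5/14×2/7 + 3/14×4/23
= 3/98 + 5/49 + 6/161 = 383/2254

P = 383/2254 ≈ 0.1699


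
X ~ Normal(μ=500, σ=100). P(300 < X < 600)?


z₁=(300-500)/100=-2.0, z₂=(600-500)/100=1.0
P = Φ(1.0) - Φ(-2.0) = 0.841345 - 0.022750 = 0.818595 ≈ 0.8186

P(300 < X < 600) ≈ 0.8186


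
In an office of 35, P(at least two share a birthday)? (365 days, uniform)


P(all different) = Π(365-i)/365 for i=0..34
= 0.185617
P(match) = 1 - 0.185617 = 0.814383

P ≈ 0.8144 ≈ 81.44%


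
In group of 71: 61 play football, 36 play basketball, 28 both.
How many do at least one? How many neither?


|A∪B| = 61+36-28 = 69
Neither = 71-69 = 2

At least one: 69; Neither: 2


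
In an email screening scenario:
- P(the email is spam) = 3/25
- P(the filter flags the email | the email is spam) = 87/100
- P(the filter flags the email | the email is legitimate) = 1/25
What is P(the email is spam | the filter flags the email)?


Using Bayes' theorem:
P(A|B) = P(B|A)·P(A) / P(B)

P(the filter flags the email) = 87/100 × 3/25 + 1/25 × 22/25
= 261/2500 + 22/625 = 349/2500

P(the email is spam|the filter flags the email) = (261/2500) / (349/2500) = 261/349

P(the email is spam|the filter flags the email) = 261/349 ≈ 74.79%


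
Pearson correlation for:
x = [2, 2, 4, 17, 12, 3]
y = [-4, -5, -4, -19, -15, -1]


n=6, Σx=40, Σy=-48, Σxy=-540, Σx²=466, Σy²=644
r = (6×(-540) - 40×(-48))/√((6×466 - 40²)(6×644 - (-48)²))
= -1320/√(1196×1560) = -1320/√1865760 ≈ -1320/1365.9283 ≈ -0.9664

r ≈ -0.9664


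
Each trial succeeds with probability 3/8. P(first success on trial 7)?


Geometric: P(X=7) = (1-p)^(k-1)×p = (5/8)^6×3/8 = 46875/2097152

P(X=7) = 46875/2097152 ≈ 2.24%


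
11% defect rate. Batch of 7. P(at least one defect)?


P(all good) = (89/100)^7 = 44231334895529/100000000000000
P(≥1 defect) = 55768665104471/100000000000000

P = 55768665104471/100000000000000 ≈ 55.77%


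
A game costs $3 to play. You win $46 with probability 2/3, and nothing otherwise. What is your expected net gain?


E[gain] = (46-3)×2/3 + (-3)×1/3
= 86/3 - 1 = 83/3

Expected net gain = $83/3 ≈ $27.67


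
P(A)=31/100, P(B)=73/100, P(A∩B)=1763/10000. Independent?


P(A)×P(B) = 2263/10000
P(A∩B) = 1763/10000
Not equal → NOT independent

No, not independent


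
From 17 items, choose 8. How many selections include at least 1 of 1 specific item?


Complement: C(17,8) - C(16,8) = 24310 - 12870 = 11440

11440


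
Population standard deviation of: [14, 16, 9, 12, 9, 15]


Mean = 75/6 = 25/2
  (14-25/2)²=9/4
  (16-25/2)²=49/4
  (9-25/2)²=49/4
  (12-25/2)²=1/4
  (9-25/2)²=49/4
  (15-25/2)²=25/4
Σ(x-μ)² = 91/2
σ² = (91/2)/6 = 91/12

σ = √(91/12) ≈ 2.7538


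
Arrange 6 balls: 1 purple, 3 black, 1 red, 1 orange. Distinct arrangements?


6!/(1!×3!×1!×1!) = 120

120


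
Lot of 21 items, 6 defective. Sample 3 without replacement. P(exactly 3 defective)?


Hypergeometric: C(6,3)×C(15,0)/C(21,3)
= 20×1/1330 = 2/133

P(X=3) = 2/133 ≈ 1.50%


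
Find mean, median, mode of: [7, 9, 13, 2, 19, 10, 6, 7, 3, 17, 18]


Sorted: [2, 3, 6, 7, 7, 9, 10, 13, 17, 18, 19]
Mean = 111/11
Median = 9
Freq: {7: 2, 9: 1, 13: 1, 2: 1, 19: 1, 10: 1, 6: 1, 3: 1, 17: 1, 18: 1}
Mode: [7]

Mean=111/11, Median=9, Mode=7


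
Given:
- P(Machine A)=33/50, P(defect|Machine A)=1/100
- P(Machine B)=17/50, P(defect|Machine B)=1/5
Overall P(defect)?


P(B) = Σ P(B|Aᵢ)×P(Aᵢ)
  1/100×33/50 = 33/5000
  1/5×17/50 = 17/250
Sum = 373/5000

P(defect) = 373/5000 ≈ 7.46%


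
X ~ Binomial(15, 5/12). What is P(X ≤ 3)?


P(X ≤ 3) = Σ P(X=i) for i=0..3
P(X=0) = 4747561509943/15407021574586368
P(X=1) = 16955576821225/5135673858195456
P(X=2) = 84777884106125/5135673858195456
P(X=3) = 787223209556875/15407021574586368
Sum = 274292788462217/3851755393646592

P(X ≤ 3) = 274292788462217/3851755393646592 ≈ 7.12%


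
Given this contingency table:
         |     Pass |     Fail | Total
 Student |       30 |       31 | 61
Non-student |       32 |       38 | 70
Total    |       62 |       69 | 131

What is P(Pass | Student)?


P(Pass | Student) = 30/(30+31) = 30/61

P(Pass|Student) = 30/61 ≈ 49.18%


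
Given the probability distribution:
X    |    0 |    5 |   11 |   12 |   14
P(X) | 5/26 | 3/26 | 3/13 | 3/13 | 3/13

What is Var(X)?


E[X] = 237/26
E[X²] = 2841/26
Var(X) = E[X²] - (E[X])² = 2841/26 - 56169/676 = 17697/676

Var(X) = 17697/676 ≈ 26.1790


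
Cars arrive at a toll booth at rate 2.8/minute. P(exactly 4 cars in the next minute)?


Poisson(λ=2.8): P(X=4) = e^(-λ)×λ^k/k!
= e^(-2.8) × 2.8^4 / 4!
≈ 0.06081006263 × 61.4656 / 24 ≈ 0.155739

P(X=4) ≈ 0.155739 ≈ 15.57%


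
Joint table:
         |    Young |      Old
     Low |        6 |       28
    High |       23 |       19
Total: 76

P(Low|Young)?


P(Low|Young) = 6/(6+23) = 6/29

P = 6/29 ≈ 20.69%


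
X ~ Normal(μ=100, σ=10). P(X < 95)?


z = (95-100)/10 = -0.5
P(Z < -0.5) = 0.3085

P(X < 95) ≈ 0.3085


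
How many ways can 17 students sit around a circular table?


Circular arrangements of 17 distinct objects: fix one position to break rotational symmetry.
(n-1)! = 16! = 20922789888000

20922789888000


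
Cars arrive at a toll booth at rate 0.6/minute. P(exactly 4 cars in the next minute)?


Poisson(λ=0.6): P(X=4) = e^(-λ)×λ^k/k!
= e^(-0.6) × 0.6^4 / 4!
≈ 0.5488116361 × 0.1296 / 24 ≈ 0.002964

P(X=4) ≈ 0.002964 ≈ 0.30%


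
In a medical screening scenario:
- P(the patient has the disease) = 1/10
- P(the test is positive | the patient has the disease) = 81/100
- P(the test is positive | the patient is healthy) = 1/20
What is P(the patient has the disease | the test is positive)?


Using Bayes' theorem:
P(A|B) = P(B|A)·P(A) / P(B)

P(the test is positive) = 81/100 × 1/10 + 1/20 × 9/10
= 81/1000 + 9/200 = 63/500

P(the patient has the disease|the test is positive) = (81/1000) / (63/500) = 9/14

P(the patient has the disease|the test is positive) = 9/14 ≈ 64.29%


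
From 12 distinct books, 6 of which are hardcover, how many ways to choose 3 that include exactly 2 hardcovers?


Choose 2 of the 6 hardcovers and 1 of the other 6 books:
C(6,2)×C(6,1) = 15×6 = 90

90


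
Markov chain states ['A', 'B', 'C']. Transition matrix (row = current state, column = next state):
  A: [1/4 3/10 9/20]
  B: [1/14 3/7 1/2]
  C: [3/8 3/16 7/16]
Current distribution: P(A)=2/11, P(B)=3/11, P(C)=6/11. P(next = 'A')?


P(next=A) = Σᵢ P(now=i)×P(i→A)
= 2/11×1/4 + 3/11×1/14 + 6/11×3/8
= 1/22 + 3/154 + 9/44 = 83/308

P = 83/308 ≈ 0.2695


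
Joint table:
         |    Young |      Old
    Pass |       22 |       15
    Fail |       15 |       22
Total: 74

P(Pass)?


P(Pass) = (22+15)/74 = 37/74 = 1/2

P(Pass) = 1/2 ≈ 50.00%


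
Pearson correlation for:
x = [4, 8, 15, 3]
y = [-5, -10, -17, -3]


n=4, Σx=30, Σy=-35, Σxy=-364, Σx²=314, Σy²=423
r = (4×(-364) - 30×(-35))/√((4×314 - 30²)(4×423 - (-35)²))
= -406/√(356×467) = -406/√166252 ≈ -406/407.7401 ≈ -0.9957

r ≈ -0.9957


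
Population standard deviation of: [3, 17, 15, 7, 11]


Mean = 53/5
  (3-53/5)²=1444/25
  (17-53/5)²=1024/25
  (15-53/5)²=484/25
  (7-53/5)²=324/25
  (11-53/5)²=4/25
Σ(x-μ)² = 656/5
σ² = (656/5)/5 = 656/25

σ = √(656/25) ≈ 5.1225


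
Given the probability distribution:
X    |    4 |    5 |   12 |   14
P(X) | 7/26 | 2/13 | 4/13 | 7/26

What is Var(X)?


E[X] = 121/13
E[X²] = 1368/13
Var(X) = E[X²] - (E[X])² = 1368/13 - 14641/169 = 3143/169

Var(X) = 3143/169 ≈ 18.5976


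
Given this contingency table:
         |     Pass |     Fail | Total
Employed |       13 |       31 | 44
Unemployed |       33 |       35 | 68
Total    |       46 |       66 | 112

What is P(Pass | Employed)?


P(Pass | Employed) = 13/(13+31) = 13/44

P(Pass|Employed) = 13/44 ≈ 29.55%


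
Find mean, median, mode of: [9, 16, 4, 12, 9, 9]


Sorted: [4, 9, 9, 9, 12, 16]
Mean = 59/6
Median = 9
Freq: {9: 3, 16: 1, 4: 1, 12: 1}
Mode: [9]

Mean=59/6, Median=9, Mode=9


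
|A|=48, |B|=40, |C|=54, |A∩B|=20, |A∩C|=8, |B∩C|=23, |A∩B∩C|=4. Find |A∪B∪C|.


|A∪B∪C| = 48+40+54-20-8-23+4 = 95

|A∪B∪C| = 95


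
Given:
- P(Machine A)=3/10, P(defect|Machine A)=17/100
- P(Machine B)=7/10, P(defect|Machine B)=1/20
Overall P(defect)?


P(B) = Σ P(B|Aᵢ)×P(Aᵢ)
  17/100×3/10 = 51/1000
  1/20×7/10 = 7/200
Sum = 43/500

P(defect) = 43/500 ≈ 8.60%


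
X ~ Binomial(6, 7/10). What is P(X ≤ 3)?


P(X ≤ 3) = Σ P(X=i) for i=0..3
P(X=0) = 729/1000000
P(X=1) = 5103/500000
P(X=2) = 11907/200000
P(X=3) = 9261/50000
Sum = 25569/100000

P(X ≤ 3) = 25569/100000 ≈ 25.57%


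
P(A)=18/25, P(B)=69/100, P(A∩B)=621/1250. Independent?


P(A)×P(B) = 621/1250
P(A∩B) = 621/1250
Equal ✓ → Independent

Yes, independent


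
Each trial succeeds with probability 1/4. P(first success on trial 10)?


Geometric: P(X=10) = (1-p)^(k-1)×p = (3/4)^9×1/4 = 19683/1048576

P(X=10) = 19683/1048576 ≈ 1.88%


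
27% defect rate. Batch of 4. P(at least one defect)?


P(all good) = (73/100)^4 = 28398241/100000000
P(≥1 defect) = 71601759/100000000

P = 71601759/100000000 ≈ 71.60%


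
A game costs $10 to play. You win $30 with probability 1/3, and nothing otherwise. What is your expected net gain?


E[gain] = (30-10)×1/3 + (-10)×2/3
= 20/3 - 20/3 = 0

Expected net gain = $0 ≈ $0.00


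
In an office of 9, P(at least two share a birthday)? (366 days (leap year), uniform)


P(all different) = Π(366-i)/366 for i=0..8
= 0.905624
P(match) = 1 - 0.905624 = 0.094376

P ≈ 0.0944 ≈ 9.44%


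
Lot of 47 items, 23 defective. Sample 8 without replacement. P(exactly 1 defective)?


Hypergeometric: C(23,1)×C(24,7)/C(47,8)
= 23×346104/314457495 = 10488/414305

P(X=1) = 10488/414305 ≈ 2.53%


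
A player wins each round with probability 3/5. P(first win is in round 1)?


Geometric: P(X=1) = (1-p)^(k-1)×p = (2/5)^0×3/5 = 3/5

P(X=1) = 3/5 ≈ 60.00%


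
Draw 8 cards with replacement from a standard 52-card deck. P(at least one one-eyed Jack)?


P(not a one-eyed Jack) = 50/52 = 25/26
P(none in 8 draws) = (25/26)^8 = 152587890625/208827064576
P(≥1 one-eyed Jack) = 1 - 152587890625/208827064576 = 56239173951/208827064576

P = 56239173951/208827064576 ≈ 26.93%


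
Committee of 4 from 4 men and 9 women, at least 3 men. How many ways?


Count by #men:
  3M,1W: C(4,3)×C(9,1)=36
  4M,0W: C(4,4)×C(9,0)=1
Total = 37

37


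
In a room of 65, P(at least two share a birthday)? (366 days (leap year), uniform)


P(all different) = Π(366-i)/366 for i=0..64
= 0.002358
P(match) = 1 - 0.002358 = 0.997642

P ≈ 0.9976 ≈ 99.76%


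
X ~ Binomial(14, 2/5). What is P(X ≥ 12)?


P(X ≥ 12) = Σ P(X=i) for i=12..14
P(X=12) = 3354624/6103515625
P(X=13) = 344064/6103515625
P(X=14) = 16384/6103515625
Sum = 3715072/6103515625

P(X ≥ 12) = 3715072/6103515625 ≈ 0.06%


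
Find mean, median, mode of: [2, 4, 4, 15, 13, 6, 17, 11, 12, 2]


Sorted: [2, 2, 4, 4, 6, 11, 12, 13, 15, 17]
Mean = 86/10 = 43/5
Median = 17/2
Freq: {2: 2, 4: 2, 15: 1, 13: 1, 6: 1, 17: 1, 11: 1, 12: 1}
Mode: [2, 4]

Mean=43/5, Median=17/2, Mode=[2, 4]


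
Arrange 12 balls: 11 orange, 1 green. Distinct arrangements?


12!/(11!×1!) = 12

12


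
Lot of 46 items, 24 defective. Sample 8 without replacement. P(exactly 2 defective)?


Hypergeometric: C(24,2)×C(22,6)/C(46,8)
= 276×74613/260932815 = 9044/114595

P(X=2) = 9044/114595 ≈ 7.89%


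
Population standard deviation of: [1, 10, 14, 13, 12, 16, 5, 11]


Mean = 82/8 = 41/4
  (1-41/4)²=1369/16
  (10-41/4)²=1/16
  (14-41/4)²=225/16
  (13-41/4)²=121/16
  (12-41/4)²=49/16
  (16-41/4)²=529/16
  (5-41/4)²=441/16
  (11-41/4)²=9/16
Σ(x-μ)² = 343/2
σ² = (343/2)/8 = 343/16

σ = √(343/16) ≈ 4.6301


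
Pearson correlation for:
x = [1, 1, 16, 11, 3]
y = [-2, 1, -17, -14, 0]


n=5, Σx=32, Σy=-32, Σxy=-427, Σx²=388, Σy²=490
r = (5×(-427) - 32×(-32))/√((5×388 - 32²)(5×490 - (-32)²))
= -1111/√(916×1426) = -1111/√1306216 ≈ -1111/1142.8981 ≈ -0.9721

r ≈ -0.9721


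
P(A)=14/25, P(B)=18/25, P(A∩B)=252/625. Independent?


P(A)×P(B) = 252/625
P(A∩B) = 252/625
Equal ✓ → Independent

Yes, independent


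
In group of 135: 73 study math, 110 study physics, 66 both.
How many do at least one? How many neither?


|A∪B| = 73+110-66 = 117
Neither = 135-117 = 18

At least one: 117; Neither: 18


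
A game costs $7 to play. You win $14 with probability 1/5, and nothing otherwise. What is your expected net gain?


E[gain] = (14-7)×1/5 + (-7)×4/5
= 7/5 - 28/5 = -21/5

Expected net gain = $-21/5 ≈ $-4.20


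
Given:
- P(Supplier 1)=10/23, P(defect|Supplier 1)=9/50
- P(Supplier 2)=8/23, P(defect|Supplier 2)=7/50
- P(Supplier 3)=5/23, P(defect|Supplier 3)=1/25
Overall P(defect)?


P(B) = Σ P(B|Aᵢ)×P(Aᵢ)
  9/50×10/23 = 9/115
  7/50×8/23 = 28/575
  1/25×5/23 = 1/115
Sum = 78/575

P(defect) = 78/575 ≈ 13.57%


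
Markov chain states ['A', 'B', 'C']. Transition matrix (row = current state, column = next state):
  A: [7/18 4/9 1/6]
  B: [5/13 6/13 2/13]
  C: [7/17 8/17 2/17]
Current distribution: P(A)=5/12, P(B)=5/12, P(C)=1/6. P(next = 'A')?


P(next=A) = Σᵢ P(now=i)×P(i→A)
= 5/12×7/18 + 5/12×5/13 + 1/6×7/17
= 35/216 + 25/156 + 7/102 = 18661/47736

P = 18661/47736 ≈ 0.3909


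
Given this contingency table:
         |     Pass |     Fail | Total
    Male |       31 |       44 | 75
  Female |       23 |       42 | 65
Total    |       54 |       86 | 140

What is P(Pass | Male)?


P(Pass | Male) = 31/(31+44) = 31/75

P(Pass|Male) = 31/75 ≈ 41.33%


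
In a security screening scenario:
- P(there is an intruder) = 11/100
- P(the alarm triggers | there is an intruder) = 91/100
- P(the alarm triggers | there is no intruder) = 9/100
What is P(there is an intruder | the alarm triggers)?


Using Bayes' theorem:
P(A|B) = P(B|A)·P(A) / P(B)

P(the alarm triggers) = 91/100 × 11/100 + 9/100 × 89/100
= 1001/10000 + 801/10000 = 901/5000

P(there is an intruder|the alarm triggers) = (1001/10000) / (901/5000) = 1001/1802

P(there is an intruder|the alarm triggers) = 1001/1802 ≈ 55.55%


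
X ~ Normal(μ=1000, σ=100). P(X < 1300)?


z = (1300-1000)/100 = 3.0
P(Z < 3.0) = 0.9987

P(X < 1300) ≈ 0.9987


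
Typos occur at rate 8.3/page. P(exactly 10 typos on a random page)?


Poisson(λ=8.3): P(X=10) = e^(-λ)×λ^k/k!
= e^(-8.3) × 8.3^10 / 10!
≈ 0.0002485168271 × 1551604118.72 / 3628800 ≈ 0.106261

P(X=10) ≈ 0.106261 ≈ 10.63%


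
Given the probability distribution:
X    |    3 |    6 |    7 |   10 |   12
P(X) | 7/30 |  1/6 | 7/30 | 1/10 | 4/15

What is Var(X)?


E[X] = 113/15
E[X²] = 1019/15
Var(X) = E[X²] - (E[X])² = 1019/15 - 12769/225 = 2516/225

Var(X) = 2516/225 ≈ 11.1822


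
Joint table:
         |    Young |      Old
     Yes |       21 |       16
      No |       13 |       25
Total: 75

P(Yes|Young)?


P(Yes|Young) = 21/(21+13) = 21/34

P = 21/34 ≈ 61.76%


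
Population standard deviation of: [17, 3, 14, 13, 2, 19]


Mean = 68/6 = 34/3
  (17-34/3)²=289/9
  (3-34/3)²=625/9
  (14-34/3)²=64/9
  (13-34/3)²=25/9
  (2-34/3)²=784/9
  (19-34/3)²=529/9
Σ(x-μ)² = 772/3
σ² = (772/3)/6 = 386/9

σ = √(386/9) ≈ 6.5490


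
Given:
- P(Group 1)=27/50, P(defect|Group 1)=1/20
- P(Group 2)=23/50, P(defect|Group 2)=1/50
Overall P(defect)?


P(B) = Σ P(B|Aᵢ)×P(Aᵢ)
  1/20×27/50 = 27/1000
  1/50×23/50 = 23/2500
Sum = 181/5000

P(defect) = 181/5000 ≈ 3.62%


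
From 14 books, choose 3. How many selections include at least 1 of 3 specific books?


Complement: C(14,3) - C(11,3) = 364 - 165 = 199

199


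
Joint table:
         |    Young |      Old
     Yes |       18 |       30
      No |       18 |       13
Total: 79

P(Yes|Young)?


P(Yes|Young) = 18/(18+18) = 18/36 = 1/2

P = 1/2 ≈ 50.00%


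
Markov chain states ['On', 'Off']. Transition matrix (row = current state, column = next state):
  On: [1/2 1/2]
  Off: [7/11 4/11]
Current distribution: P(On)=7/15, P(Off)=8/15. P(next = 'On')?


P(next=On) = Σᵢ P(now=i)×P(i→On)
= 7/15×1/2 + 8/15×7/11
= 7/30 + 56/165 = 63/110

P = 63/110 ≈ 0.5727


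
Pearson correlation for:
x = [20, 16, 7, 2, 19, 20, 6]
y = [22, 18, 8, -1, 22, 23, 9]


n=7, Σx=90, Σy=101, Σxy=1714, Σx²=1506, Σy²=1967
r = (7×1714 - 90×101)/√((7×1506 - 90²)(7×1967 - 101²))
= 2908/√(2442×3568) = 2908/√8713056 ≈ 2908/2951.7886 ≈ 0.9852

r ≈ 0.9852
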